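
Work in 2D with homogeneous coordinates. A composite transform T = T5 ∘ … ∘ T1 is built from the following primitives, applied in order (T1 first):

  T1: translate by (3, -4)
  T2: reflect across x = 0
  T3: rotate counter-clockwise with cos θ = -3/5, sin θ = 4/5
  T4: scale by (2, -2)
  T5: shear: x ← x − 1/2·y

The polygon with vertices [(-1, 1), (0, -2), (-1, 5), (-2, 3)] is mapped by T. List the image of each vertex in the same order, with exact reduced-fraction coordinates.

T1 translate by (3, -4): (-1, 1) → (2, -3); (0, -2) → (3, -6); (-1, 5) → (2, 1); (-2, 3) → (1, -1)
T2 reflect across x = 0: (2, -3) → (-2, -3); (3, -6) → (-3, -6); (2, 1) → (-2, 1); (1, -1) → (-1, -1)
T3 rotate counter-clockwise with cos θ = -3/5, sin θ = 4/5: (-2, -3) → (18/5, 1/5); (-3, -6) → (33/5, 6/5); (-2, 1) → (2/5, -11/5); (-1, -1) → (7/5, -1/5)
T4 scale by (2, -2): (18/5, 1/5) → (36/5, -2/5); (33/5, 6/5) → (66/5, -12/5); (2/5, -11/5) → (4/5, 22/5); (7/5, -1/5) → (14/5, 2/5)
T5 shear: x ← x − 1/2·y: (36/5, -2/5) → (37/5, -2/5); (66/5, -12/5) → (72/5, -12/5); (4/5, 22/5) → (-7/5, 22/5); (14/5, 2/5) → (13/5, 2/5)

image vertices: (37/5, -2/5), (72/5, -12/5), (-7/5, 22/5), (13/5, 2/5)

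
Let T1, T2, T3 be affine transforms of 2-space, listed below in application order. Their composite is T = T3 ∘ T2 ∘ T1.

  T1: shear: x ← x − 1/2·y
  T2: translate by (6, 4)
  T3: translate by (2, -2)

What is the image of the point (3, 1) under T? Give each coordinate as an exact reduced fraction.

T(p) = (21/2, 3)

T1 shear: x ← x − 1/2·y: (3, 1) → (5/2, 1)
T2 translate by (6, 4): (5/2, 1) → (17/2, 5)
T3 translate by (2, -2): (17/2, 5) → (21/2, 3)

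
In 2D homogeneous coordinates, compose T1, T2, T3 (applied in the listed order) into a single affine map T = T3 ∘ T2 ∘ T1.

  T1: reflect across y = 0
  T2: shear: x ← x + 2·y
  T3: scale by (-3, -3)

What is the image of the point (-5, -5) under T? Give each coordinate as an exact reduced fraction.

T1 reflect across y = 0: (-5, -5) → (-5, 5)
T2 shear: x ← x + 2·y: (-5, 5) → (5, 5)
T3 scale by (-3, -3): (5, 5) → (-15, -15)

T(p) = (-15, -15)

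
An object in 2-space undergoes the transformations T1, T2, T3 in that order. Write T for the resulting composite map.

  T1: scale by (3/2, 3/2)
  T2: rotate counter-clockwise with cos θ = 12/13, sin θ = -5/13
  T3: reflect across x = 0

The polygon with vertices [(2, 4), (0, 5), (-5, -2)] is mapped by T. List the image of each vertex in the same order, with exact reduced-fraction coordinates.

T1 scale by (3/2, 3/2): (2, 4) → (3, 6); (0, 5) → (0, 15/2); (-5, -2) → (-15/2, -3)
T2 rotate counter-clockwise with cos θ = 12/13, sin θ = -5/13: (3, 6) → (66/13, 57/13); (0, 15/2) → (75/26, 90/13); (-15/2, -3) → (-105/13, 3/26)
T3 reflect across x = 0: (66/13, 57/13) → (-66/13, 57/13); (75/26, 90/13) → (-75/26, 90/13); (-105/13, 3/26) → (105/13, 3/26)

image vertices: (-66/13, 57/13), (-75/26, 90/13), (105/13, 3/26)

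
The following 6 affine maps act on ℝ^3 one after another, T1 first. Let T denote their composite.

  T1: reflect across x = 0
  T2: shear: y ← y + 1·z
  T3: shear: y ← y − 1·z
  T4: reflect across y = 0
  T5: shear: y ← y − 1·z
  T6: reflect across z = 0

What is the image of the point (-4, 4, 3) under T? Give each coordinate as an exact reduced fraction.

T(p) = (4, -7, -3)

T1 reflect across x = 0: (-4, 4, 3) → (4, 4, 3)
T2 shear: y ← y + 1·z: (4, 4, 3) → (4, 7, 3)
T3 shear: y ← y − 1·z: (4, 7, 3) → (4, 4, 3)
T4 reflect across y = 0: (4, 4, 3) → (4, -4, 3)
T5 shear: y ← y − 1·z: (4, -4, 3) → (4, -7, 3)
T6 reflect across z = 0: (4, -7, 3) → (4, -7, -3)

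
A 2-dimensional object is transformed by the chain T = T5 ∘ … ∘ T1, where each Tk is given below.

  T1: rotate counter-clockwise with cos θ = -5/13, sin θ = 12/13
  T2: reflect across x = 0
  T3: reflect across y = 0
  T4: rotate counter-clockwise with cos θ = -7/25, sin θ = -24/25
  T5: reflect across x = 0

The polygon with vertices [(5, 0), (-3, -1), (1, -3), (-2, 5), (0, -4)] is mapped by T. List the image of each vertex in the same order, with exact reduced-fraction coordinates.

image vertices: (323/65, -36/65), (-933/325, 431/325), (431/325, 933/325), (-826/325, -1543/325), (144/325, 1292/325)

T1 rotate counter-clockwise with cos θ = -5/13, sin θ = 12/13: (5, 0) → (-25/13, 60/13); (-3, -1) → (27/13, -31/13); (1, -3) → (31/13, 27/13); (-2, 5) → (-50/13, -49/13); (0, -4) → (48/13, 20/13)
T2 reflect across x = 0: (-25/13, 60/13) → (25/13, 60/13); (27/13, -31/13) → (-27/13, -31/13); (31/13, 27/13) → (-31/13, 27/13); (-50/13, -49/13) → (50/13, -49/13); (48/13, 20/13) → (-48/13, 20/13)
T3 reflect across y = 0: (25/13, 60/13) → (25/13, -60/13); (-27/13, -31/13) → (-27/13, 31/13); (-31/13, 27/13) → (-31/13, -27/13); (50/13, -49/13) → (50/13, 49/13); (-48/13, 20/13) → (-48/13, -20/13)
T4 rotate counter-clockwise with cos θ = -7/25, sin θ = -24/25: (25/13, -60/13) → (-323/65, -36/65); (-27/13, 31/13) → (933/325, 431/325); (-31/13, -27/13) → (-431/325, 933/325); (50/13, 49/13) → (826/325, -1543/325); (-48/13, -20/13) → (-144/325, 1292/325)
T5 reflect across x = 0: (-323/65, -36/65) → (323/65, -36/65); (933/325, 431/325) → (-933/325, 431/325); (-431/325, 933/325) → (431/325, 933/325); (826/325, -1543/325) → (-826/325, -1543/325); (-144/325, 1292/325) → (144/325, 1292/325)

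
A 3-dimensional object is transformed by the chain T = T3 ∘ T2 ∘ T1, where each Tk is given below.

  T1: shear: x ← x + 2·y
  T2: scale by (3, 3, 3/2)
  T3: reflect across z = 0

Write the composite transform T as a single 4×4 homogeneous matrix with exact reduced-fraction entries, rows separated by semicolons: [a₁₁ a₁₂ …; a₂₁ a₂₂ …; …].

T = [3 6 0 0; 0 3 0 0; 0 0 -3/2 0; 0 0 0 1]

T1 = [1 2 0 0; 0 1 0 0; 0 0 1 0; 0 0 0 1]
T2·T1 = [3 6 0 0; 0 3 0 0; 0 0 3/2 0; 0 0 0 1]
T3·…·T1 = [3 6 0 0; 0 3 0 0; 0 0 -3/2 0; 0 0 0 1]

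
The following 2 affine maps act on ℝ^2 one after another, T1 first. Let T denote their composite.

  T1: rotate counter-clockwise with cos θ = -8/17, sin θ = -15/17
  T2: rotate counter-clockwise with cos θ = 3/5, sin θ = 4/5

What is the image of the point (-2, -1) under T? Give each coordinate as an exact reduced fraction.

T(p) = (-149/85, 118/85)

T1 rotate counter-clockwise with cos θ = -8/17, sin θ = -15/17: (-2, -1) → (1/17, 38/17)
T2 rotate counter-clockwise with cos θ = 3/5, sin θ = 4/5: (1/17, 38/17) → (-149/85, 118/85)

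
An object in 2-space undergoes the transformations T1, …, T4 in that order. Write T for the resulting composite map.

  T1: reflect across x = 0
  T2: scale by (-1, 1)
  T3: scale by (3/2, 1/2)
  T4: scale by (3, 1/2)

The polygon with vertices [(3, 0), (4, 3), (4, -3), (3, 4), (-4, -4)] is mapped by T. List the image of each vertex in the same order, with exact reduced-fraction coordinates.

image vertices: (27/2, 0), (18, 3/4), (18, -3/4), (27/2, 1), (-18, -1)

T1 reflect across x = 0: (3, 0) → (-3, 0); (4, 3) → (-4, 3); (4, -3) → (-4, -3); (3, 4) → (-3, 4); (-4, -4) → (4, -4)
T2 scale by (-1, 1): (-3, 0) → (3, 0); (-4, 3) → (4, 3); (-4, -3) → (4, -3); (-3, 4) → (3, 4); (4, -4) → (-4, -4)
T3 scale by (3/2, 1/2): (3, 0) → (9/2, 0); (4, 3) → (6, 3/2); (4, -3) → (6, -3/2); (3, 4) → (9/2, 2); (-4, -4) → (-6, -2)
T4 scale by (3, 1/2): (9/2, 0) → (27/2, 0); (6, 3/2) → (18, 3/4); (6, -3/2) → (18, -3/4); (9/2, 2) → (27/2, 1); (-6, -2) → (-18, -1)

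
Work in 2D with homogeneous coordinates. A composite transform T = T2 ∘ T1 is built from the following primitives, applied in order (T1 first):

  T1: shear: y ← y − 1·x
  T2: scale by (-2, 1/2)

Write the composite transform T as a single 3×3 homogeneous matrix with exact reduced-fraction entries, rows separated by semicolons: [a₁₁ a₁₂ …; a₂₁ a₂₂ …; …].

T = [-2 0 0; -1/2 1/2 0; 0 0 1]

T1 = [1 0 0; -1 1 0; 0 0 1]
T2·T1 = [-2 0 0; -1/2 1/2 0; 0 0 1]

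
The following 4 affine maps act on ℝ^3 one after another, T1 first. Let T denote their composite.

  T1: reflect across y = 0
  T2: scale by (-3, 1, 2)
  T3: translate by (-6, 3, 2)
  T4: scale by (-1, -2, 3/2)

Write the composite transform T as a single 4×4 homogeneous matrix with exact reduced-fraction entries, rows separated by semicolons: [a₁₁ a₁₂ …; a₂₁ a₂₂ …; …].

T1 = [1 0 0 0; 0 -1 0 0; 0 0 1 0; 0 0 0 1]
T2·T1 = [-3 0 0 0; 0 -1 0 0; 0 0 2 0; 0 0 0 1]
T3·…·T1 = [-3 0 0 -6; 0 -1 0 3; 0 0 2 2; 0 0 0 1]
T4·…·T1 = [3 0 0 6; 0 2 0 -6; 0 0 3 3; 0 0 0 1]

T = [3 0 0 6; 0 2 0 -6; 0 0 3 3; 0 0 0 1]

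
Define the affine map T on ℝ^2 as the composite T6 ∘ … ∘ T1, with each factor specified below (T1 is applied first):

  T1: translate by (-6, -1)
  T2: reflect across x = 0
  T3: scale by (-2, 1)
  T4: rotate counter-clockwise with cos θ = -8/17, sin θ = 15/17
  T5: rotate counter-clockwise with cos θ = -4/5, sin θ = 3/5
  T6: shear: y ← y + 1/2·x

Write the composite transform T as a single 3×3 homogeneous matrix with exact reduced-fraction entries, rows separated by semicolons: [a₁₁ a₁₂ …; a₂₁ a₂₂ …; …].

T = [-26/85 84/85 72/85; -181/85 29/85 1057/85; 0 0 1]

T1 = [1 0 -6; 0 1 -1; 0 0 1]
T2·T1 = [-1 0 6; 0 1 -1; 0 0 1]
T3·…·T1 = [2 0 -12; 0 1 -1; 0 0 1]
T4·…·T1 = [-16/17 -15/17 111/17; 30/17 -8/17 -172/17; 0 0 1]
T5·…·T1 = [-26/85 84/85 72/85; -168/85 -13/85 1021/85; 0 0 1]
T6·…·T1 = [-26/85 84/85 72/85; -181/85 29/85 1057/85; 0 0 1]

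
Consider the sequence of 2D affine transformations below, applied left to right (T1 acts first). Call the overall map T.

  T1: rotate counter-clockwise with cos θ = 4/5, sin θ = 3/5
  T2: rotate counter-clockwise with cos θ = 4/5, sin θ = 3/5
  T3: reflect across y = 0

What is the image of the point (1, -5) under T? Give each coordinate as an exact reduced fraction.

T(p) = (127/25, 11/25)

T1 rotate counter-clockwise with cos θ = 4/5, sin θ = 3/5: (1, -5) → (19/5, -17/5)
T2 rotate counter-clockwise with cos θ = 4/5, sin θ = 3/5: (19/5, -17/5) → (127/25, -11/25)
T3 reflect across y = 0: (127/25, -11/25) → (127/25, 11/25)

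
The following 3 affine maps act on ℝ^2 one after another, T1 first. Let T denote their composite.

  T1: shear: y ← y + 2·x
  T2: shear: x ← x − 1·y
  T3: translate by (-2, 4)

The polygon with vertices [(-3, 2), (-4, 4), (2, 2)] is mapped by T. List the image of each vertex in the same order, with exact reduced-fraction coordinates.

T1 shear: y ← y + 2·x: (-3, 2) → (-3, -4); (-4, 4) → (-4, -4); (2, 2) → (2, 6)
T2 shear: x ← x − 1·y: (-3, -4) → (1, -4); (-4, -4) → (0, -4); (2, 6) → (-4, 6)
T3 translate by (-2, 4): (1, -4) → (-1, 0); (0, -4) → (-2, 0); (-4, 6) → (-6, 10)

image vertices: (-1, 0), (-2, 0), (-6, 10)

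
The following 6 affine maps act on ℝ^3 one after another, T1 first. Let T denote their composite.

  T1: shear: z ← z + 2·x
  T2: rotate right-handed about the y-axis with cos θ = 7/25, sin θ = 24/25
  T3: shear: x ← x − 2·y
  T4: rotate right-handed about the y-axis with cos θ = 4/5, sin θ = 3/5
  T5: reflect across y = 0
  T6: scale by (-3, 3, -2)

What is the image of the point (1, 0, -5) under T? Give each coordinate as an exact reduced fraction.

T(p) = (237/25, 0, -6/25)

T1 shear: z ← z + 2·x: (1, 0, -5) → (1, 0, -3)
T2 rotate right-handed about the y-axis with cos θ = 7/25, sin θ = 24/25: (1, 0, -3) → (-13/5, 0, -9/5)
T3 shear: x ← x − 2·y: (-13/5, 0, -9/5) → (-13/5, 0, -9/5)
T4 rotate right-handed about the y-axis with cos θ = 4/5, sin θ = 3/5: (-13/5, 0, -9/5) → (-79/25, 0, 3/25)
T5 reflect across y = 0: (-79/25, 0, 3/25) → (-79/25, 0, 3/25)
T6 scale by (-3, 3, -2): (-79/25, 0, 3/25) → (237/25, 0, -6/25)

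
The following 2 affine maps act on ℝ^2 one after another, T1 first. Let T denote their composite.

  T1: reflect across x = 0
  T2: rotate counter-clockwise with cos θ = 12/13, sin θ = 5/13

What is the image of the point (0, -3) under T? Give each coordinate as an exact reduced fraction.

T(p) = (15/13, -36/13)

T1 reflect across x = 0: (0, -3) → (0, -3)
T2 rotate counter-clockwise with cos θ = 12/13, sin θ = 5/13: (0, -3) → (15/13, -36/13)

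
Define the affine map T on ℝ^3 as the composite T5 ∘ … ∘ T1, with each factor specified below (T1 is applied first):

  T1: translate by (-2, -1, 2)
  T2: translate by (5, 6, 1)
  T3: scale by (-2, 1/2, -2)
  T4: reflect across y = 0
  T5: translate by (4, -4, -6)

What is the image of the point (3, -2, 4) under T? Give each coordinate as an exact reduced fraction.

T(p) = (-8, -11/2, -20)

T1 translate by (-2, -1, 2): (3, -2, 4) → (1, -3, 6)
T2 translate by (5, 6, 1): (1, -3, 6) → (6, 3, 7)
T3 scale by (-2, 1/2, -2): (6, 3, 7) → (-12, 3/2, -14)
T4 reflect across y = 0: (-12, 3/2, -14) → (-12, -3/2, -14)
T5 translate by (4, -4, -6): (-12, -3/2, -14) → (-8, -11/2, -20)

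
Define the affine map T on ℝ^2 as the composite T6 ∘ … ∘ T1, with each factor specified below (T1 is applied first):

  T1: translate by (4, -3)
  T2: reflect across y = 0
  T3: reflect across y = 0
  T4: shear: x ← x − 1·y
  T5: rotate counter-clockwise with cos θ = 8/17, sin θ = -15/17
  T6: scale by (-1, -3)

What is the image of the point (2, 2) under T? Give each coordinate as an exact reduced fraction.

T(p) = (-41/17, 339/17)

T1 translate by (4, -3): (2, 2) → (6, -1)
T2 reflect across y = 0: (6, -1) → (6, 1)
T3 reflect across y = 0: (6, 1) → (6, -1)
T4 shear: x ← x − 1·y: (6, -1) → (7, -1)
T5 rotate counter-clockwise with cos θ = 8/17, sin θ = -15/17: (7, -1) → (41/17, -113/17)
T6 scale by (-1, -3): (41/17, -113/17) → (-41/17, 339/17)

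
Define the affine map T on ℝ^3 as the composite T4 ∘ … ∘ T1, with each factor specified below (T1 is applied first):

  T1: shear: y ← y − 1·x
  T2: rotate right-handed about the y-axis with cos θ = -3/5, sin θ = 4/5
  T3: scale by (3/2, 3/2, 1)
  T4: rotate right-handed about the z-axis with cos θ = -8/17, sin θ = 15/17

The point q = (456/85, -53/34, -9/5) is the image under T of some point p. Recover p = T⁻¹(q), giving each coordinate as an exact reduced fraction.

T1 = [1 0 0 0; -1 1 0 0; 0 0 1 0; 0 0 0 1]
T2·T1 = [-3/5 0 4/5 0; -1 1 0 0; -4/5 0 -3/5 0; 0 0 0 1]
T3·…·T1 = [-9/10 0 6/5 0; -3/2 3/2 0 0; -4/5 0 -3/5 0; 0 0 0 1]
T4·…·T1 = [297/170 -45/34 -48/85 0; -3/34 -12/17 18/17 0; -4/5 0 -3/5 0; 0 0 0 1]
det M = 9/4; M⁻¹ = [16/85 -6/17 -4/5 0; -2/5 -2/3 -4/5 0; -64/255 8/17 -3/5 0; 0 0 0 1]
M⁻¹ · (456/85, -53/34, -9/5)ᵀ = (3, 1/3, -1)ᵀ

p = (3, 1/3, -1)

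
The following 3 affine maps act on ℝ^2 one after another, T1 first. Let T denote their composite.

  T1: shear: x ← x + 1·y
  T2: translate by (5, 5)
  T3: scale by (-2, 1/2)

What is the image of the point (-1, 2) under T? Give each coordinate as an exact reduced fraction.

T(p) = (-12, 7/2)

T1 shear: x ← x + 1·y: (-1, 2) → (1, 2)
T2 translate by (5, 5): (1, 2) → (6, 7)
T3 scale by (-2, 1/2): (6, 7) → (-12, 7/2)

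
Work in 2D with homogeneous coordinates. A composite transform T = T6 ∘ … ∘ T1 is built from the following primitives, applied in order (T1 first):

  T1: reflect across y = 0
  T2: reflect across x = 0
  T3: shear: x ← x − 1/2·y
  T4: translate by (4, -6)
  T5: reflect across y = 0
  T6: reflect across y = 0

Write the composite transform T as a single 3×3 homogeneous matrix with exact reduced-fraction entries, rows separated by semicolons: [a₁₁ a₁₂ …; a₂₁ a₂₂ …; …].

T = [-1 1/2 4; 0 -1 -6; 0 0 1]

T1 = [1 0 0; 0 -1 0; 0 0 1]
T2·T1 = [-1 0 0; 0 -1 0; 0 0 1]
T3·…·T1 = [-1 1/2 0; 0 -1 0; 0 0 1]
T4·…·T1 = [-1 1/2 4; 0 -1 -6; 0 0 1]
T5·…·T1 = [-1 1/2 4; 0 1 6; 0 0 1]
T6·…·T1 = [-1 1/2 4; 0 -1 -6; 0 0 1]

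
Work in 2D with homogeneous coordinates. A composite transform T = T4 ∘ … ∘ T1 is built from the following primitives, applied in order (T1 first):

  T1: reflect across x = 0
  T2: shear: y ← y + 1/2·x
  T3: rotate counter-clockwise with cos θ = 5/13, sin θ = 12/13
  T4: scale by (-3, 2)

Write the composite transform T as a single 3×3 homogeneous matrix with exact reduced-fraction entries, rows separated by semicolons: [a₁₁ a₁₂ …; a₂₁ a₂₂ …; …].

T = [-3/13 36/13 0; -29/13 10/13 0; 0 0 1]

T1 = [-1 0 0; 0 1 0; 0 0 1]
T2·T1 = [-1 0 0; -1/2 1 0; 0 0 1]
T3·…·T1 = [1/13 -12/13 0; -29/26 5/13 0; 0 0 1]
T4·…·T1 = [-3/13 36/13 0; -29/13 10/13 0; 0 0 1]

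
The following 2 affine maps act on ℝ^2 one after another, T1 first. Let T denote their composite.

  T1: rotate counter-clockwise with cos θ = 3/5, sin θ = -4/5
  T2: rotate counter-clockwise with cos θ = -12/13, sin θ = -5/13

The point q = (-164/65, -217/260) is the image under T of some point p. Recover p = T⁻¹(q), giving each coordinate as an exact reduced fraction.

T1 = [3/5 4/5 0; -4/5 3/5 0; 0 0 1]
T2·T1 = [-56/65 -33/65 0; 33/65 -56/65 0; 0 0 1]
det M = 1; M⁻¹ = [-56/65 33/65 0; -33/65 -56/65 0; 0 0 1]
M⁻¹ · (-164/65, -217/260)ᵀ = (7/4, 2)ᵀ

p = (7/4, 2)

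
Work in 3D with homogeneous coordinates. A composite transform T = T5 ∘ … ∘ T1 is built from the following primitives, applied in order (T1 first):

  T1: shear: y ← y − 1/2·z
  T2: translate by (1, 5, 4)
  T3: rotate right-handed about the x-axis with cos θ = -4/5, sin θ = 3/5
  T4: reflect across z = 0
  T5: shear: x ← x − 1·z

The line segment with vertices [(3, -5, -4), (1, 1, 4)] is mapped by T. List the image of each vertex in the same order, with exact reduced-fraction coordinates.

image vertices: (26/5, -8/5, -6/5), (-2, -8, 4)

T1 shear: y ← y − 1/2·z: (3, -5, -4) → (3, -3, -4); (1, 1, 4) → (1, -1, 4)
T2 translate by (1, 5, 4): (3, -3, -4) → (4, 2, 0); (1, -1, 4) → (2, 4, 8)
T3 rotate right-handed about the x-axis with cos θ = -4/5, sin θ = 3/5: (4, 2, 0) → (4, -8/5, 6/5); (2, 4, 8) → (2, -8, -4)
T4 reflect across z = 0: (4, -8/5, 6/5) → (4, -8/5, -6/5); (2, -8, -4) → (2, -8, 4)
T5 shear: x ← x − 1·z: (4, -8/5, -6/5) → (26/5, -8/5, -6/5); (2, -8, 4) → (-2, -8, 4)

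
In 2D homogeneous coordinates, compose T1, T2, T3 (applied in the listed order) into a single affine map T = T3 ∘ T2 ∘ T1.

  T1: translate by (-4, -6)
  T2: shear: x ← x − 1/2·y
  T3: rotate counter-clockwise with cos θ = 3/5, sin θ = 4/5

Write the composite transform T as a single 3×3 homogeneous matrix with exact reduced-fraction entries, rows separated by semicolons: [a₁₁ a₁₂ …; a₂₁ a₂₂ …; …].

T = [3/5 -11/10 21/5; 4/5 1/5 -22/5; 0 0 1]

T1 = [1 0 -4; 0 1 -6; 0 0 1]
T2·T1 = [1 -1/2 -1; 0 1 -6; 0 0 1]
T3·…·T1 = [3/5 -11/10 21/5; 4/5 1/5 -22/5; 0 0 1]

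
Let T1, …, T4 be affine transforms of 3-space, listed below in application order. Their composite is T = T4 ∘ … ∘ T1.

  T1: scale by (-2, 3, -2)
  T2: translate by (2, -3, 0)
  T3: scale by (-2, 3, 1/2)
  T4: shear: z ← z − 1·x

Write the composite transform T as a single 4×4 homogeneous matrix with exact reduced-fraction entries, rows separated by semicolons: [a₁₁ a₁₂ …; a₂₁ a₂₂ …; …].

T = [4 0 0 -4; 0 9 0 -9; -4 0 -1 4; 0 0 0 1]

T1 = [-2 0 0 0; 0 3 0 0; 0 0 -2 0; 0 0 0 1]
T2·T1 = [-2 0 0 2; 0 3 0 -3; 0 0 -2 0; 0 0 0 1]
T3·…·T1 = [4 0 0 -4; 0 9 0 -9; 0 0 -1 0; 0 0 0 1]
T4·…·T1 = [4 0 0 -4; 0 9 0 -9; -4 0 -1 4; 0 0 0 1]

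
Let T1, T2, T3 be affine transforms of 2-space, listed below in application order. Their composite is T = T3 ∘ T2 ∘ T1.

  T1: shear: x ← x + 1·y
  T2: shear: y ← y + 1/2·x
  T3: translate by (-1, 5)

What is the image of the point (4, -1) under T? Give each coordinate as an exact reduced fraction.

T(p) = (2, 11/2)

T1 shear: x ← x + 1·y: (4, -1) → (3, -1)
T2 shear: y ← y + 1/2·x: (3, -1) → (3, 1/2)
T3 translate by (-1, 5): (3, 1/2) → (2, 11/2)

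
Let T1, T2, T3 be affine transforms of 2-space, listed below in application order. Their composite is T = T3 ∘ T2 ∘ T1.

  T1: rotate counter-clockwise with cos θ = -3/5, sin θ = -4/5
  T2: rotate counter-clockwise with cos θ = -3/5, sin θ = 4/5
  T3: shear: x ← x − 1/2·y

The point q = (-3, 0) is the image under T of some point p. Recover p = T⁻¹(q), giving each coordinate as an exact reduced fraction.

p = (-3, 0)

T1 = [-3/5 4/5 0; -4/5 -3/5 0; 0 0 1]
T2·T1 = [1 0 0; 0 1 0; 0 0 1]
T3·…·T1 = [1 -1/2 0; 0 1 0; 0 0 1]
det M = 1; M⁻¹ = [1 1/2 0; 0 1 0; 0 0 1]
M⁻¹ · (-3, 0)ᵀ = (-3, 0)ᵀ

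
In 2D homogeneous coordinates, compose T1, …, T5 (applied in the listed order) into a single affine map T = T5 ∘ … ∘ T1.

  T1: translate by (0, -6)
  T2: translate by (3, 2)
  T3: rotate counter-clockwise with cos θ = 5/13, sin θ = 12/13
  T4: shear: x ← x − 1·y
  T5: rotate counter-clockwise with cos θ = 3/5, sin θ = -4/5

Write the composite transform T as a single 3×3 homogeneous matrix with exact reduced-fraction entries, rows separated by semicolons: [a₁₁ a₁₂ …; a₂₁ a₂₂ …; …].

T1 = [1 0 0; 0 1 -6; 0 0 1]
T2·T1 = [1 0 3; 0 1 -4; 0 0 1]
T3·…·T1 = [5/13 -12/13 63/13; 12/13 5/13 16/13; 0 0 1]
T4·…·T1 = [-7/13 -17/13 47/13; 12/13 5/13 16/13; 0 0 1]
T5·…·T1 = [27/65 -31/65 41/13; 64/65 83/65 -28/13; 0 0 1]

T = [27/65 -31/65 41/13; 64/65 83/65 -28/13; 0 0 1]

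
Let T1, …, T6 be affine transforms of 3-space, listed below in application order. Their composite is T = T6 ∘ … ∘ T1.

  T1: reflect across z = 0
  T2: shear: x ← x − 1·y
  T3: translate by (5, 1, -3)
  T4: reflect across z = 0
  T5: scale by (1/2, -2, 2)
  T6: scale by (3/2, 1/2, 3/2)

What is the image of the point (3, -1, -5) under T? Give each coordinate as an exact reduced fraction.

T1 reflect across z = 0: (3, -1, -5) → (3, -1, 5)
T2 shear: x ← x − 1·y: (3, -1, 5) → (4, -1, 5)
T3 translate by (5, 1, -3): (4, -1, 5) → (9, 0, 2)
T4 reflect across z = 0: (9, 0, 2) → (9, 0, -2)
T5 scale by (1/2, -2, 2): (9, 0, -2) → (9/2, 0, -4)
T6 scale by (3/2, 1/2, 3/2): (9/2, 0, -4) → (27/4, 0, -6)

T(p) = (27/4, 0, -6)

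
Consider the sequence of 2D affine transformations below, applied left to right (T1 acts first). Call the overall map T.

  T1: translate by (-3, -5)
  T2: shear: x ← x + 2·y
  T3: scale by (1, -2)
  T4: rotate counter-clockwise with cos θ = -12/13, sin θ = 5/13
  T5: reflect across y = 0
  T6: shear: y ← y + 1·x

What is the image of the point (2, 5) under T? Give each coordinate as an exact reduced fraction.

T1 translate by (-3, -5): (2, 5) → (-1, 0)
T2 shear: x ← x + 2·y: (-1, 0) → (-1, 0)
T3 scale by (1, -2): (-1, 0) → (-1, 0)
T4 rotate counter-clockwise with cos θ = -12/13, sin θ = 5/13: (-1, 0) → (12/13, -5/13)
T5 reflect across y = 0: (12/13, -5/13) → (12/13, 5/13)
T6 shear: y ← y + 1·x: (12/13, 5/13) → (12/13, 17/13)

T(p) = (12/13, 17/13)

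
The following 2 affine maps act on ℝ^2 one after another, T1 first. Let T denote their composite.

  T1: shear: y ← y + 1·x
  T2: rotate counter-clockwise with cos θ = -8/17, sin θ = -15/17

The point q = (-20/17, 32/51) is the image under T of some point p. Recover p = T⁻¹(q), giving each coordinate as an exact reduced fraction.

p = (0, -4/3)

T1 = [1 0 0; 1 1 0; 0 0 1]
T2·T1 = [7/17 15/17 0; -23/17 -8/17 0; 0 0 1]
det M = 1; M⁻¹ = [-8/17 -15/17 0; 23/17 7/17 0; 0 0 1]
M⁻¹ · (-20/17, 32/51)ᵀ = (0, -4/3)ᵀ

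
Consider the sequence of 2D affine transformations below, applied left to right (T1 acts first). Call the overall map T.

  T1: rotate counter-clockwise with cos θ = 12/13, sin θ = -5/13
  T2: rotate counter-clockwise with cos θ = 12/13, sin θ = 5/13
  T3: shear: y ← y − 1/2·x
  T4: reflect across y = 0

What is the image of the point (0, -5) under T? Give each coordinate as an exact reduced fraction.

T(p) = (0, 5)

T1 rotate counter-clockwise with cos θ = 12/13, sin θ = -5/13: (0, -5) → (-25/13, -60/13)
T2 rotate counter-clockwise with cos θ = 12/13, sin θ = 5/13: (-25/13, -60/13) → (0, -5)
T3 shear: y ← y − 1/2·x: (0, -5) → (0, -5)
T4 reflect across y = 0: (0, -5) → (0, 5)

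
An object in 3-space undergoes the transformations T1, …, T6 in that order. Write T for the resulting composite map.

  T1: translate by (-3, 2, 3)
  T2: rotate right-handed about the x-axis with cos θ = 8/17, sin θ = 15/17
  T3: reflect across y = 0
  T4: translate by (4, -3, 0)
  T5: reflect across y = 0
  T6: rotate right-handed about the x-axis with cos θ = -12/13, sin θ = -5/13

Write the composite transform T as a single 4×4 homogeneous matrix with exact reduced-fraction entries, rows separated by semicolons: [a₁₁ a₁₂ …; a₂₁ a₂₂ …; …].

T1 = [1 0 0 -3; 0 1 0 2; 0 0 1 3; 0 0 0 1]
T2·T1 = [1 0 0 -3; 0 8/17 -15/17 -29/17; 0 15/17 8/17 54/17; 0 0 0 1]
T3·…·T1 = [1 0 0 -3; 0 -8/17 15/17 29/17; 0 15/17 8/17 54/17; 0 0 0 1]
T4·…·T1 = [1 0 0 1; 0 -8/17 15/17 -22/17; 0 15/17 8/17 54/17; 0 0 0 1]
T5·…·T1 = [1 0 0 1; 0 8/17 -15/17 22/17; 0 15/17 8/17 54/17; 0 0 0 1]
T6·…·T1 = [1 0 0 1; 0 -21/221 220/221 6/221; 0 -220/221 -21/221 -758/221; 0 0 0 1]

T = [1 0 0 1; 0 -21/221 220/221 6/221; 0 -220/221 -21/221 -758/221; 0 0 0 1]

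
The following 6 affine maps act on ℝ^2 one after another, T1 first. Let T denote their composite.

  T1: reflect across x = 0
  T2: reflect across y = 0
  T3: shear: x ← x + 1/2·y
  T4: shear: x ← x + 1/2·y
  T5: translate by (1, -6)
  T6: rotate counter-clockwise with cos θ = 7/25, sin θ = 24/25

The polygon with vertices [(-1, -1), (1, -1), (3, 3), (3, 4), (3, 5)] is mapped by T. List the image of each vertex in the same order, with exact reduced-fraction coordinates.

T1 reflect across x = 0: (-1, -1) → (1, -1); (1, -1) → (-1, -1); (3, 3) → (-3, 3); (3, 4) → (-3, 4); (3, 5) → (-3, 5)
T2 reflect across y = 0: (1, -1) → (1, 1); (-1, -1) → (-1, 1); (-3, 3) → (-3, -3); (-3, 4) → (-3, -4); (-3, 5) → (-3, -5)
T3 shear: x ← x + 1/2·y: (1, 1) → (3/2, 1); (-1, 1) → (-1/2, 1); (-3, -3) → (-9/2, -3); (-3, -4) → (-5, -4); (-3, -5) → (-11/2, -5)
T4 shear: x ← x + 1/2·y: (3/2, 1) → (2, 1); (-1/2, 1) → (0, 1); (-9/2, -3) → (-6, -3); (-5, -4) → (-7, -4); (-11/2, -5) → (-8, -5)
T5 translate by (1, -6): (2, 1) → (3, -5); (0, 1) → (1, -5); (-6, -3) → (-5, -9); (-7, -4) → (-6, -10); (-8, -5) → (-7, -11)
T6 rotate counter-clockwise with cos θ = 7/25, sin θ = 24/25: (3, -5) → (141/25, 37/25); (1, -5) → (127/25, -11/25); (-5, -9) → (181/25, -183/25); (-6, -10) → (198/25, -214/25); (-7, -11) → (43/5, -49/5)

image vertices: (141/25, 37/25), (127/25, -11/25), (181/25, -183/25), (198/25, -214/25), (43/5, -49/5)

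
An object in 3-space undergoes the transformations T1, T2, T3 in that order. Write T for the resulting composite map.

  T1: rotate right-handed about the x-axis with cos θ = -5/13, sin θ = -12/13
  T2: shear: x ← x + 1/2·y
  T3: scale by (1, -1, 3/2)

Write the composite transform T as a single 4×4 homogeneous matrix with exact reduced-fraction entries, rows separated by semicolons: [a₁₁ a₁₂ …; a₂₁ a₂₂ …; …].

T = [1 -5/26 6/13 0; 0 5/13 -12/13 0; 0 -18/13 -15/26 0; 0 0 0 1]

T1 = [1 0 0 0; 0 -5/13 12/13 0; 0 -12/13 -5/13 0; 0 0 0 1]
T2·T1 = [1 -5/26 6/13 0; 0 -5/13 12/13 0; 0 -12/13 -5/13 0; 0 0 0 1]
T3·…·T1 = [1 -5/26 6/13 0; 0 5/13 -12/13 0; 0 -18/13 -15/26 0; 0 0 0 1]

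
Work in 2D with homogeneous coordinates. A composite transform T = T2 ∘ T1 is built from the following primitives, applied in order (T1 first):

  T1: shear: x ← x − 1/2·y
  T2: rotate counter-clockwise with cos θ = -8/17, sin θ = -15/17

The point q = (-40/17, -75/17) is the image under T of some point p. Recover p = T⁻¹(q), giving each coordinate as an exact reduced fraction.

p = (5, 0)

T1 = [1 -1/2 0; 0 1 0; 0 0 1]
T2·T1 = [-8/17 19/17 0; -15/17 -1/34 0; 0 0 1]
det M = 1; M⁻¹ = [-1/34 -19/17 0; 15/17 -8/17 0; 0 0 1]
M⁻¹ · (-40/17, -75/17)ᵀ = (5, 0)ᵀ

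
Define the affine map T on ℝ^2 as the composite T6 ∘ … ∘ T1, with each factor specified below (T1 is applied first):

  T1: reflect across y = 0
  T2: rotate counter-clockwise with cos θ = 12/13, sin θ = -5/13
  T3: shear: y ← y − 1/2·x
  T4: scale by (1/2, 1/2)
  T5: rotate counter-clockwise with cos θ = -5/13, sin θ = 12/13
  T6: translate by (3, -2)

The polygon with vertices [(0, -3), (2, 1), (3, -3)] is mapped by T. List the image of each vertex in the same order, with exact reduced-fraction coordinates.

image vertices: (597/338, -1277/676), (1297/338, -581/676), (813/338, -83/676)

T1 reflect across y = 0: (0, -3) → (0, 3); (2, 1) → (2, -1); (3, -3) → (3, 3)
T2 rotate counter-clockwise with cos θ = 12/13, sin θ = -5/13: (0, 3) → (15/13, 36/13); (2, -1) → (19/13, -22/13); (3, 3) → (51/13, 21/13)
T3 shear: y ← y − 1/2·x: (15/13, 36/13) → (15/13, 57/26); (19/13, -22/13) → (19/13, -63/26); (51/13, 21/13) → (51/13, -9/26)
T4 scale by (1/2, 1/2): (15/13, 57/26) → (15/26, 57/52); (19/13, -63/26) → (19/26, -63/52); (51/13, -9/26) → (51/26, -9/52)
T5 rotate counter-clockwise with cos θ = -5/13, sin θ = 12/13: (15/26, 57/52) → (-417/338, 75/676); (19/26, -63/52) → (283/338, 771/676); (51/26, -9/52) → (-201/338, 1269/676)
T6 translate by (3, -2): (-417/338, 75/676) → (597/338, -1277/676); (283/338, 771/676) → (1297/338, -581/676); (-201/338, 1269/676) → (813/338, -83/676)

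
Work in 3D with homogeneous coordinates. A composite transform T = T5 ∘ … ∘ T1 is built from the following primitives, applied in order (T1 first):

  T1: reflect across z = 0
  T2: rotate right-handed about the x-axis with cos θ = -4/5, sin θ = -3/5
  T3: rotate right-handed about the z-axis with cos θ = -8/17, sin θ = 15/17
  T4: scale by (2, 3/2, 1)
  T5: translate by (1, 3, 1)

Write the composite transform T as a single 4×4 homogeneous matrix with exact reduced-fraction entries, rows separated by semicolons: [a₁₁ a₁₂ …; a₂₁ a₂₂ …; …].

T = [-16/17 24/17 18/17 1; 45/34 48/85 36/85 3; 0 -3/5 4/5 1; 0 0 0 1]

T1 = [1 0 0 0; 0 1 0 0; 0 0 -1 0; 0 0 0 1]
T2·T1 = [1 0 0 0; 0 -4/5 -3/5 0; 0 -3/5 4/5 0; 0 0 0 1]
T3·…·T1 = [-8/17 12/17 9/17 0; 15/17 32/85 24/85 0; 0 -3/5 4/5 0; 0 0 0 1]
T4·…·T1 = [-16/17 24/17 18/17 0; 45/34 48/85 36/85 0; 0 -3/5 4/5 0; 0 0 0 1]
T5·…·T1 = [-16/17 24/17 18/17 1; 45/34 48/85 36/85 3; 0 -3/5 4/5 1; 0 0 0 1]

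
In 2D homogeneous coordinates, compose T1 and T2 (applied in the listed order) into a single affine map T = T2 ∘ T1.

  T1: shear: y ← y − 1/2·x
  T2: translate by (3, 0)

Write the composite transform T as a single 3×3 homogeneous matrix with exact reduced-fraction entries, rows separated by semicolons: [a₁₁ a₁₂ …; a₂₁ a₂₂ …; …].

T1 = [1 0 0; -1/2 1 0; 0 0 1]
T2·T1 = [1 0 3; -1/2 1 0; 0 0 1]

T = [1 0 3; -1/2 1 0; 0 0 1]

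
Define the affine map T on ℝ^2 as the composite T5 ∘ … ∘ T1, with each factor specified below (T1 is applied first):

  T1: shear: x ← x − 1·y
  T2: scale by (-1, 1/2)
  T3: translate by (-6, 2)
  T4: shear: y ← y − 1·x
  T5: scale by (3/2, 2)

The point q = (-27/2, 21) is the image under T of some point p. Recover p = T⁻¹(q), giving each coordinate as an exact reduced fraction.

T1 = [1 -1 0; 0 1 0; 0 0 1]
T2·T1 = [-1 1 0; 0 1/2 0; 0 0 1]
T3·…·T1 = [-1 1 -6; 0 1/2 2; 0 0 1]
T4·…·T1 = [-1 1 -6; 1 -1/2 8; 0 0 1]
T5·…·T1 = [-3/2 3/2 -9; 2 -1 16; 0 0 1]
det M = -3/2; M⁻¹ = [2/3 1 -10; 4/3 1 -4; 0 0 1]
M⁻¹ · (-27/2, 21)ᵀ = (2, -1)ᵀ

p = (2, -1)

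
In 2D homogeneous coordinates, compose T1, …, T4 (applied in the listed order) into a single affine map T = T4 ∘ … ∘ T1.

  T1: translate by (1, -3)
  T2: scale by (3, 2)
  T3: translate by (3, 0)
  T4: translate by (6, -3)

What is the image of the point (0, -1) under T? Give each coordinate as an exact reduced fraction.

T(p) = (12, -11)

T1 translate by (1, -3): (0, -1) → (1, -4)
T2 scale by (3, 2): (1, -4) → (3, -8)
T3 translate by (3, 0): (3, -8) → (6, -8)
T4 translate by (6, -3): (6, -8) → (12, -11)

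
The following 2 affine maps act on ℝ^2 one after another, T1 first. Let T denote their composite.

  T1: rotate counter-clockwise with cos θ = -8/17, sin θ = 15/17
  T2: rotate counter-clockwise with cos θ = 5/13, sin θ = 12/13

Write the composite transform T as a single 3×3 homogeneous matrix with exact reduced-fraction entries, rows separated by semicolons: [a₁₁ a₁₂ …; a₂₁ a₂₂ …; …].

T1 = [-8/17 -15/17 0; 15/17 -8/17 0; 0 0 1]
T2·T1 = [-220/221 21/221 0; -21/221 -220/221 0; 0 0 1]

T = [-220/221 21/221 0; -21/221 -220/221 0; 0 0 1]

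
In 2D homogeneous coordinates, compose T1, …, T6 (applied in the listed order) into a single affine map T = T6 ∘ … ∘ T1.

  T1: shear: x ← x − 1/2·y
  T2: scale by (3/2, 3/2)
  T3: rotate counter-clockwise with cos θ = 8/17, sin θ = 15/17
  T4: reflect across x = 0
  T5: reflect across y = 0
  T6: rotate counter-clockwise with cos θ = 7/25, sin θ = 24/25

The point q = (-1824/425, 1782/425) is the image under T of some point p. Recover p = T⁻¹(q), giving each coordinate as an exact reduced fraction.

p = (-4, 0)

T1 = [1 -1/2 0; 0 1 0; 0 0 1]
T2·T1 = [3/2 -3/4 0; 0 3/2 0; 0 0 1]
T3·…·T1 = [12/17 -57/34 0; 45/34 3/68 0; 0 0 1]
T4·…·T1 = [-12/17 57/34 0; 45/34 3/68 0; 0 0 1]
T5·…·T1 = [-12/17 57/34 0; -45/34 -3/68 0; 0 0 1]
T6·…·T1 = [456/425 87/170 0; -891/850 543/340 0; 0 0 1]
det M = 9/4; M⁻¹ = [181/255 -58/255 0; 198/425 608/1275 0; 0 0 1]
M⁻¹ · (-1824/425, 1782/425)ᵀ = (-4, 0)ᵀ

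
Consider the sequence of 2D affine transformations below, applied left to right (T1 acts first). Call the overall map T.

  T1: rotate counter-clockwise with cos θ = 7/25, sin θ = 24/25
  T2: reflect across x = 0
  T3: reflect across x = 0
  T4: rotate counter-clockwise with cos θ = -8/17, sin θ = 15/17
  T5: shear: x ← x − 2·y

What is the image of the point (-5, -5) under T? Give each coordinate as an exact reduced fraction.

T1 rotate counter-clockwise with cos θ = 7/25, sin θ = 24/25: (-5, -5) → (17/5, -31/5)
T2 reflect across x = 0: (17/5, -31/5) → (-17/5, -31/5)
T3 reflect across x = 0: (-17/5, -31/5) → (17/5, -31/5)
T4 rotate counter-clockwise with cos θ = -8/17, sin θ = 15/17: (17/5, -31/5) → (329/85, 503/85)
T5 shear: x ← x − 2·y: (329/85, 503/85) → (-677/85, 503/85)

T(p) = (-677/85, 503/85)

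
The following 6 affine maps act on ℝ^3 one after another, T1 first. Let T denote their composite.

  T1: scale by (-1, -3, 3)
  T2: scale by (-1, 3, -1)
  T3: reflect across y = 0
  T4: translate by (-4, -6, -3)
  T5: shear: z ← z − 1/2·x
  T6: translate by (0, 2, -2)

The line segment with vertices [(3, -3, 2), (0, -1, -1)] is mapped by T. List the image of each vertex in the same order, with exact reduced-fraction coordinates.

T1 scale by (-1, -3, 3): (3, -3, 2) → (-3, 9, 6); (0, -1, -1) → (0, 3, -3)
T2 scale by (-1, 3, -1): (-3, 9, 6) → (3, 27, -6); (0, 3, -3) → (0, 9, 3)
T3 reflect across y = 0: (3, 27, -6) → (3, -27, -6); (0, 9, 3) → (0, -9, 3)
T4 translate by (-4, -6, -3): (3, -27, -6) → (-1, -33, -9); (0, -9, 3) → (-4, -15, 0)
T5 shear: z ← z − 1/2·x: (-1, -33, -9) → (-1, -33, -17/2); (-4, -15, 0) → (-4, -15, 2)
T6 translate by (0, 2, -2): (-1, -33, -17/2) → (-1, -31, -21/2); (-4, -15, 2) → (-4, -13, 0)

image vertices: (-1, -31, -21/2), (-4, -13, 0)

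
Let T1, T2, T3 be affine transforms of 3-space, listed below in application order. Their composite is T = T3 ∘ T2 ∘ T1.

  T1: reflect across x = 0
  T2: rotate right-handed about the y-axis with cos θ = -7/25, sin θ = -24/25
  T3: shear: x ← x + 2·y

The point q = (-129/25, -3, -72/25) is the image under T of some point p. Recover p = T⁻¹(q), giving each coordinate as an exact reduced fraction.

T1 = [-1 0 0 0; 0 1 0 0; 0 0 1 0; 0 0 0 1]
T2·T1 = [7/25 0 -24/25 0; 0 1 0 0; -24/25 0 -7/25 0; 0 0 0 1]
T3·…·T1 = [7/25 2 -24/25 0; 0 1 0 0; -24/25 0 -7/25 0; 0 0 0 1]
det M = -1; M⁻¹ = [7/25 -14/25 -24/25 0; 0 1 0 0; -24/25 48/25 -7/25 0; 0 0 0 1]
M⁻¹ · (-129/25, -3, -72/25)ᵀ = (3, -3, 0)ᵀ

p = (3, -3, 0)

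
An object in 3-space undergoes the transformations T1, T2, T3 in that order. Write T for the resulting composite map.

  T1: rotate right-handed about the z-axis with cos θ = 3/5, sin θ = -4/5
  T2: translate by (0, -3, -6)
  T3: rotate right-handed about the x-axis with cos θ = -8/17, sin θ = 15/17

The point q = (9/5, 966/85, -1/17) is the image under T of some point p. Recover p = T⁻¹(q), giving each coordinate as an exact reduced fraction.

p = (3, 0, -4)

T1 = [3/5 4/5 0 0; -4/5 3/5 0 0; 0 0 1 0; 0 0 0 1]
T2·T1 = [3/5 4/5 0 0; -4/5 3/5 0 -3; 0 0 1 -6; 0 0 0 1]
T3·…·T1 = [3/5 4/5 0 0; 32/85 -24/85 -15/17 114/17; -12/17 9/17 -8/17 3/17; 0 0 0 1]
det M = 1; M⁻¹ = [3/5 32/85 -12/17 -12/5; 4/5 -24/85 9/17 9/5; 0 -15/17 -8/17 6; 0 0 0 1]
M⁻¹ · (9/5, 966/85, -1/17)ᵀ = (3, 0, -4)ᵀ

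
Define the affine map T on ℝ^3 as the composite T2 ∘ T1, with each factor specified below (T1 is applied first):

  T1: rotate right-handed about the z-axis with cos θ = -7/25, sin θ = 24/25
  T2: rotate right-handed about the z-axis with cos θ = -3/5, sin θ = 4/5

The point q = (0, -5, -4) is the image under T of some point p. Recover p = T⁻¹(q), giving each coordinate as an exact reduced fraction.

p = (4, 3, -4)

T1 = [-7/25 -24/25 0 0; 24/25 -7/25 0 0; 0 0 1 0; 0 0 0 1]
T2·T1 = [-3/5 4/5 0 0; -4/5 -3/5 0 0; 0 0 1 0; 0 0 0 1]
det M = 1; M⁻¹ = [-3/5 -4/5 0 0; 4/5 -3/5 0 0; 0 0 1 0; 0 0 0 1]
M⁻¹ · (0, -5, -4)ᵀ = (4, 3, -4)ᵀ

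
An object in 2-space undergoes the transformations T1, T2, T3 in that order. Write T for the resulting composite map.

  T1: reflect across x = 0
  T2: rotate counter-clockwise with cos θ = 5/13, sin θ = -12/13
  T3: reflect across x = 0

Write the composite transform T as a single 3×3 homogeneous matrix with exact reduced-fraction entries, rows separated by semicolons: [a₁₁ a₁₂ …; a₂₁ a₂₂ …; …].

T1 = [-1 0 0; 0 1 0; 0 0 1]
T2·T1 = [-5/13 12/13 0; 12/13 5/13 0; 0 0 1]
T3·…·T1 = [5/13 -12/13 0; 12/13 5/13 0; 0 0 1]

T = [5/13 -12/13 0; 12/13 5/13 0; 0 0 1]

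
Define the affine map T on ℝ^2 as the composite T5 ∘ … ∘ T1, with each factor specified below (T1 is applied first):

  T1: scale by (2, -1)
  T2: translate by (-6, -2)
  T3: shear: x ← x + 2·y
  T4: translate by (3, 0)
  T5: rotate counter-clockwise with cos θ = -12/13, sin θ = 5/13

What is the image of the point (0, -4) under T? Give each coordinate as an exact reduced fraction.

T(p) = (-22/13, -19/13)

T1 scale by (2, -1): (0, -4) → (0, 4)
T2 translate by (-6, -2): (0, 4) → (-6, 2)
T3 shear: x ← x + 2·y: (-6, 2) → (-2, 2)
T4 translate by (3, 0): (-2, 2) → (1, 2)
T5 rotate counter-clockwise with cos θ = -12/13, sin θ = 5/13: (1, 2) → (-22/13, -19/13)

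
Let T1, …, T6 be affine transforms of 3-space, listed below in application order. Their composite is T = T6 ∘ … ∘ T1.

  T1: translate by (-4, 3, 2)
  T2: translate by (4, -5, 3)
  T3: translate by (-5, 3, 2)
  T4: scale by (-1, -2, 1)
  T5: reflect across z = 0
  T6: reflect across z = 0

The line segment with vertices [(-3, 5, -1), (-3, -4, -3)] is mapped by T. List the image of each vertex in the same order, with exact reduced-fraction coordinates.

T1 translate by (-4, 3, 2): (-3, 5, -1) → (-7, 8, 1); (-3, -4, -3) → (-7, -1, -1)
T2 translate by (4, -5, 3): (-7, 8, 1) → (-3, 3, 4); (-7, -1, -1) → (-3, -6, 2)
T3 translate by (-5, 3, 2): (-3, 3, 4) → (-8, 6, 6); (-3, -6, 2) → (-8, -3, 4)
T4 scale by (-1, -2, 1): (-8, 6, 6) → (8, -12, 6); (-8, -3, 4) → (8, 6, 4)
T5 reflect across z = 0: (8, -12, 6) → (8, -12, -6); (8, 6, 4) → (8, 6, -4)
T6 reflect across z = 0: (8, -12, -6) → (8, -12, 6); (8, 6, -4) → (8, 6, 4)

image vertices: (8, -12, 6), (8, 6, 4)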